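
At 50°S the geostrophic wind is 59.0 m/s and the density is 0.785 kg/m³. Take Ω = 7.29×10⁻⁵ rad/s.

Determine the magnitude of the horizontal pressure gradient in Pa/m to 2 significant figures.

5.2×10⁻³ Pa/m

Coriolis parameter at 50°S:
f = 2Ω sin φ = 2 × 7.29×10⁻⁵ × sin 50° = 1.12×10⁻⁴ s⁻¹
Geostrophic balance rearranged: |∂P/∂n| = f ρ V_g
|∂P/∂n| = 1.12×10⁻⁴ × 0.785 × 59.0 = 5.17×10⁻³ Pa/m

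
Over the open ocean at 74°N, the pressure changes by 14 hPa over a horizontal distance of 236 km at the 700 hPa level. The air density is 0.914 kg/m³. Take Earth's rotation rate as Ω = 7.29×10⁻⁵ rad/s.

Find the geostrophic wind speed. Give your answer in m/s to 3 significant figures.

46.3 m/s

Coriolis parameter at 74°N:
f = 2Ω sin φ = 2 × 7.29×10⁻⁵ × sin 74° = 1.40×10⁻⁴ s⁻¹
Pressure gradient: |∂P/∂n| = 1400 Pa / 236000 m = 5.93×10⁻³ Pa/m
Geostrophic balance (pressure-gradient force = Coriolis force):
V_g = (1/(fρ)) |∂P/∂n| = 5.93×10⁻³ / (1.40×10⁻⁴ × 0.914) = 46.3 m/s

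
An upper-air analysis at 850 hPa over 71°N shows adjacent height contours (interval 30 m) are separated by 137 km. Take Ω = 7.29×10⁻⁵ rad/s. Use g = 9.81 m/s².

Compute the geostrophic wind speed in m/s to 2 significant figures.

Coriolis parameter at 71°N:
f = 2Ω sin φ = 2 × 7.29×10⁻⁵ × sin 71° = 1.38×10⁻⁴ s⁻¹
Height gradient: |∂Z/∂n| = 30 m / 137000 m = 2.19×10⁻⁴
On a pressure surface, geostrophic balance gives V_g = (g/f)|∂Z/∂n|:
V_g = 9.81 × 2.19×10⁻⁴ / 1.38×10⁻⁴ = 15.6 m/s

16 m/s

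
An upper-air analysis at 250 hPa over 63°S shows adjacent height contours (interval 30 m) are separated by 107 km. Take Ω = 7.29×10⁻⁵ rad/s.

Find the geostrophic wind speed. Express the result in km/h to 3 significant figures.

76.2 km/h

Coriolis parameter at 63°S:
f = 2Ω sin φ = 2 × 7.29×10⁻⁵ × sin 63° = 1.30×10⁻⁴ s⁻¹
Height gradient: |∂Z/∂n| = 30 m / 107000 m = 2.80×10⁻⁴
On a pressure surface, geostrophic balance gives V_g = (g/f)|∂Z/∂n|:
V_g = 9.81 × 2.80×10⁻⁴ / 1.30×10⁻⁴ = 21.2 m/s
Converting: 21.2 m/s × 3.6 = 76.2 km/h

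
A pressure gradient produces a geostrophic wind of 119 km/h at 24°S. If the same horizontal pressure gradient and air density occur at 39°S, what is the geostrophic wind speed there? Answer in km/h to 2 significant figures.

With the same pressure gradient and density, V_g ∝ 1/f ∝ 1/sin φ.
V₂ = V₁ · sin φ₁ / sin φ₂ = 119 × sin 24° / sin 39°
V₂ = 119 × 0.4067/0.6293 = 77 km/h

77 km/h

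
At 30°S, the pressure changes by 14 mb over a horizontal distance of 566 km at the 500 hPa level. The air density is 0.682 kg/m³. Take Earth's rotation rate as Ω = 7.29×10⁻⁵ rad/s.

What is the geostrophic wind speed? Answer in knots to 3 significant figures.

96.7 knots

Coriolis parameter at 30°S:
f = 2Ω sin φ = 2 × 7.29×10⁻⁵ × sin 30° = 7.29×10⁻⁵ s⁻¹
Pressure gradient: |∂P/∂n| = 1400 Pa / 566000 m = 2.47×10⁻³ Pa/m
Geostrophic balance (pressure-gradient force = Coriolis force):
V_g = (1/(fρ)) |∂P/∂n| = 2.47×10⁻³ / (7.29×10⁻⁵ × 0.682) = 49.8 m/s
Converting: 49.8 m/s × 1.944 = 96.7 knots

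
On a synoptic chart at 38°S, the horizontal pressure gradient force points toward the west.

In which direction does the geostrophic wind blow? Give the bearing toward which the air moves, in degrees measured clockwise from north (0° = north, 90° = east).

The pressure-gradient force points toward the west (bearing 270°).
Geostrophic balance: in the Southern Hemisphere the Coriolis force deflects motion to the left, so the geostrophic wind blows 90° to the left of the pressure-gradient force (low pressure on the right).
Rotating 270° by 90° counterclockwise gives 180° — the wind blows toward the south.

180°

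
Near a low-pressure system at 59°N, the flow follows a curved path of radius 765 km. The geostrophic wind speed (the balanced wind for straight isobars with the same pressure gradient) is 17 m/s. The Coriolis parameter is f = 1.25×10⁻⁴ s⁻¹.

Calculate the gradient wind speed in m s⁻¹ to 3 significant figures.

Around a low, centrifugal force acts outward with Coriolis, so pressure-gradient force balances both:
(1/ρ)|∂P/∂n| = fV + V²/R  →  V² + fR·V − fR·V_g = 0
With fR = 1.25×10⁻⁴ × 765×10³ m = 95.6 m/s:
V = [−fR + √((fR)² + 4 fR V_g)]/2 = [−95.6 + √(95.6² + 4×95.6×17)]/2 = 14.7 m/s
Subgeostrophic (V < V_g = 17 m/s), as expected around a low.

14.7 m s⁻¹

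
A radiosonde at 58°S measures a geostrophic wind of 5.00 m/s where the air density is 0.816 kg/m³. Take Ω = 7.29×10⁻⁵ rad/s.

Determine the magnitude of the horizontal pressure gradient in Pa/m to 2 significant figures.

5.0×10⁻⁴ Pa/m

Coriolis parameter at 58°S:
f = 2Ω sin φ = 2 × 7.29×10⁻⁵ × sin 58° = 1.24×10⁻⁴ s⁻¹
Geostrophic balance rearranged: |∂P/∂n| = f ρ V_g
|∂P/∂n| = 1.24×10⁻⁴ × 0.816 × 5.00 = 5.04×10⁻⁴ Pa/m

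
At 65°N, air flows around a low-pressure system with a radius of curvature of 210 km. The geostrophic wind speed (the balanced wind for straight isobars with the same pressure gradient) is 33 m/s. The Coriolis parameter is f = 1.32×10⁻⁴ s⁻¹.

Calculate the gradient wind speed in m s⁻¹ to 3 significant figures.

19.4 m s⁻¹

Around a low, centrifugal force acts outward with Coriolis, so pressure-gradient force balances both:
(1/ρ)|∂P/∂n| = fV + V²/R  →  V² + fR·V − fR·V_g = 0
With fR = 1.32×10⁻⁴ × 210×10³ m = 27.7 m/s:
V = [−fR + √((fR)² + 4 fR V_g)]/2 = [−27.7 + √(27.7² + 4×27.7×33)]/2 = 19.4 m/s
Subgeostrophic (V < V_g = 33 m/s), as expected around a low.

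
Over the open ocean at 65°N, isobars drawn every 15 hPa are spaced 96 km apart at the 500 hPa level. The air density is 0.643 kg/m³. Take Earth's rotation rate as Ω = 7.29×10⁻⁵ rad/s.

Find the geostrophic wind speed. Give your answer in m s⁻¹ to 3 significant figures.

Coriolis parameter at 65°N:
f = 2Ω sin φ = 2 × 7.29×10⁻⁵ × sin 65° = 1.32×10⁻⁴ s⁻¹
Pressure gradient: |∂P/∂n| = 1500 Pa / 96000 m = 1.56×10⁻² Pa/m
Geostrophic balance (pressure-gradient force = Coriolis force):
V_g = (1/(fρ)) |∂P/∂n| = 1.56×10⁻² / (1.32×10⁻⁴ × 0.643) = 184 m/s

184 m s⁻¹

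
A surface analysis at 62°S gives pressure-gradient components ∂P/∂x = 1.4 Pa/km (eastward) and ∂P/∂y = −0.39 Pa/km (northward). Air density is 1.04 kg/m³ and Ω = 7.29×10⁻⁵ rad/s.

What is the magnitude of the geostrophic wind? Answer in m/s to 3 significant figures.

Coriolis parameter at 62°S:
f = 2Ω sin φ = 2 × 7.29×10⁻⁵ × sin 62° = 1.29×10⁻⁴ s⁻¹
In the Southern Hemisphere f is negative: f = −1.29×10⁻⁴ s⁻¹.
Component geostrophic relations (x east, y north):
u_g = −(1/(fρ)) ∂P/∂y,  v_g = (1/(fρ)) ∂P/∂x
u_g = −(−0.39×10⁻³)/(−1.29×10⁻⁴ × 1.04) = −2.91 m/s;  v_g = (1.4×10⁻³)/(−1.29×10⁻⁴ × 1.04) = −10.5 m/s
|V_g| = √(u_g² + v_g²) = 10.9 m/s

10.9 m/s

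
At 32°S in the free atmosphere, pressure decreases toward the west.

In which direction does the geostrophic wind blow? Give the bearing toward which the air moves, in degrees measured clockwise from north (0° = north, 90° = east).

180°

The pressure-gradient force points toward the west (bearing 270°).
Geostrophic balance: in the Southern Hemisphere the Coriolis force deflects motion to the left, so the geostrophic wind blows 90° to the left of the pressure-gradient force (low pressure on the right).
Rotating 270° by 90° counterclockwise gives 180° — the wind blows toward the south.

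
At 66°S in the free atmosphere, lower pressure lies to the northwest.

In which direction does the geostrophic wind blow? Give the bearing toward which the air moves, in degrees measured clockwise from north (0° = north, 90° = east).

The pressure-gradient force points toward the northwest (bearing 315°).
Geostrophic balance: in the Southern Hemisphere the Coriolis force deflects motion to the left, so the geostrophic wind blows 90° to the left of the pressure-gradient force (low pressure on the right).
Rotating 315° by 90° counterclockwise gives 225° — the wind blows toward the southwest.

225°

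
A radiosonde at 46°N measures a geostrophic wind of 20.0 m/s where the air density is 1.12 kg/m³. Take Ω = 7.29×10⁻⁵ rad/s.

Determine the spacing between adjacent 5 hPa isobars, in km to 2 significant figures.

210 km

Coriolis parameter at 46°N:
f = 2Ω sin φ = 2 × 7.29×10⁻⁵ × sin 46° = 1.05×10⁻⁴ s⁻¹
Geostrophic balance rearranged: |∂P/∂n| = f ρ V_g
|∂P/∂n| = 1.05×10⁻⁴ × 1.12 × 20.0 = 2.35×10⁻³ Pa/m
Isobar spacing: Δn = ΔP/|∂P/∂n| = 500 Pa / 2.35×10⁻³ Pa/m = 212829 m ≈ 210 km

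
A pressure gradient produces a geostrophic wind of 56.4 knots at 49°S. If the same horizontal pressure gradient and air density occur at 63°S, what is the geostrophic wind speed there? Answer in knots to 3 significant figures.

47.8 knots

With the same pressure gradient and density, V_g ∝ 1/f ∝ 1/sin φ.
V₂ = V₁ · sin φ₁ / sin φ₂ = 56.4 × sin 49° / sin 63°
V₂ = 56.4 × 0.7547/0.8910 = 47.8 knots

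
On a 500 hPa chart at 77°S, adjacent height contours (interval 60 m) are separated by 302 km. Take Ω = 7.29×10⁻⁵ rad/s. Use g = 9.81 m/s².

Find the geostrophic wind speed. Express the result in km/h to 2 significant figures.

49 km/h

Coriolis parameter at 77°S:
f = 2Ω sin φ = 2 × 7.29×10⁻⁵ × sin 77° = 1.42×10⁻⁴ s⁻¹
Height gradient: |∂Z/∂n| = 60 m / 302000 m = 1.99×10⁻⁴
On a pressure surface, geostrophic balance gives V_g = (g/f)|∂Z/∂n|:
V_g = 9.81 × 1.99×10⁻⁴ / 1.42×10⁻⁴ = 13.7 m/s
Converting: 13.7 m/s × 3.6 = 49 km/h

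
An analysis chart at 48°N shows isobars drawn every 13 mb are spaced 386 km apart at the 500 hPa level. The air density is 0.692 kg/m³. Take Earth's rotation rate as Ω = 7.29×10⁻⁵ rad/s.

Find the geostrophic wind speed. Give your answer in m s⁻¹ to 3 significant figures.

Coriolis parameter at 48°N:
f = 2Ω sin φ = 2 × 7.29×10⁻⁵ × sin 48° = 1.08×10⁻⁴ s⁻¹
Pressure gradient: |∂P/∂n| = 1300 Pa / 386000 m = 3.37×10⁻³ Pa/m
Geostrophic balance (pressure-gradient force = Coriolis force):
V_g = (1/(fρ)) |∂P/∂n| = 3.37×10⁻³ / (1.08×10⁻⁴ × 0.692) = 44.9 m/s

44.9 m s⁻¹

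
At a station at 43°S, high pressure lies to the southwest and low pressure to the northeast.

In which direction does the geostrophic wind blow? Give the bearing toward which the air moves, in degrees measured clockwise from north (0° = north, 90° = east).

315°

The pressure-gradient force points toward the northeast (bearing 045°).
Geostrophic balance: in the Southern Hemisphere the Coriolis force deflects motion to the left, so the geostrophic wind blows 90° to the left of the pressure-gradient force (low pressure on the right).
Rotating 045° by 90° counterclockwise gives 315° — the wind blows toward the northwest.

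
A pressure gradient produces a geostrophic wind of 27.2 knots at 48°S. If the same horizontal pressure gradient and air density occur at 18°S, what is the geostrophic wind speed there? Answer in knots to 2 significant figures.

65 knots

With the same pressure gradient and density, V_g ∝ 1/f ∝ 1/sin φ.
V₂ = V₁ · sin φ₁ / sin φ₂ = 27.2 × sin 48° / sin 18°
V₂ = 27.2 × 0.7431/0.3090 = 65 knots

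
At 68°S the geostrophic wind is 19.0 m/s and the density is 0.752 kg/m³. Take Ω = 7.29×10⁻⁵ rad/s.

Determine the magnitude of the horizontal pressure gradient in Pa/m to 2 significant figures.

Coriolis parameter at 68°S:
f = 2Ω sin φ = 2 × 7.29×10⁻⁵ × sin 68° = 1.35×10⁻⁴ s⁻¹
Geostrophic balance rearranged: |∂P/∂n| = f ρ V_g
|∂P/∂n| = 1.35×10⁻⁴ × 0.752 × 19.0 = 1.93×10⁻³ Pa/m

1.9×10⁻³ Pa/m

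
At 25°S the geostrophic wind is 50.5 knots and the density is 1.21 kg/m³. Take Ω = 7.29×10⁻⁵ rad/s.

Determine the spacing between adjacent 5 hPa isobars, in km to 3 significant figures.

258 km

Coriolis parameter at 25°S:
f = 2Ω sin φ = 2 × 7.29×10⁻⁵ × sin 25° = 6.16×10⁻⁵ s⁻¹
Wind speed in SI: 50.5 knots = 26.0 m/s
Geostrophic balance rearranged: |∂P/∂n| = f ρ V_g
|∂P/∂n| = 6.16×10⁻⁵ × 1.21 × 26.0 = 1.94×10⁻³ Pa/m
Isobar spacing: Δn = ΔP/|∂P/∂n| = 500 Pa / 1.94×10⁻³ Pa/m = 258136 m ≈ 258 km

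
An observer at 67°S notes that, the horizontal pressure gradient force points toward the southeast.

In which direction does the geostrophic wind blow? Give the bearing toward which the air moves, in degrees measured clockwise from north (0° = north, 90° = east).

The pressure-gradient force points toward the southeast (bearing 135°).
Geostrophic balance: in the Southern Hemisphere the Coriolis force deflects motion to the left, so the geostrophic wind blows 90° to the left of the pressure-gradient force (low pressure on the right).
Rotating 135° by 90° counterclockwise gives 045° — the wind blows toward the northeast.

045°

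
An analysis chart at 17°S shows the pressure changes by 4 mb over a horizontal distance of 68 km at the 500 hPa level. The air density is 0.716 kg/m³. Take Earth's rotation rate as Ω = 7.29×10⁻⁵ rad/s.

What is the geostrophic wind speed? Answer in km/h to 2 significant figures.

Coriolis parameter at 17°S:
f = 2Ω sin φ = 2 × 7.29×10⁻⁵ × sin 17° = 4.26×10⁻⁵ s⁻¹
Pressure gradient: |∂P/∂n| = 400 Pa / 68000 m = 5.88×10⁻³ Pa/m
Geostrophic balance (pressure-gradient force = Coriolis force):
V_g = (1/(fρ)) |∂P/∂n| = 5.88×10⁻³ / (4.26×10⁻⁵ × 0.716) = 193 m/s
Converting: 193 m/s × 3.6 = 690 km/h

690 km/h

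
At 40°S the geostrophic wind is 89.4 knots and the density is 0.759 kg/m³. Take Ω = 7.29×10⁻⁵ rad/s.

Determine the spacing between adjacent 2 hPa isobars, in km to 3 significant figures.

Coriolis parameter at 40°S:
f = 2Ω sin φ = 2 × 7.29×10⁻⁵ × sin 40° = 9.37×10⁻⁵ s⁻¹
Wind speed in SI: 89.4 knots = 46.0 m/s
Geostrophic balance rearranged: |∂P/∂n| = f ρ V_g
|∂P/∂n| = 9.37×10⁻⁵ × 0.759 × 46.0 = 3.27×10⁻³ Pa/m
Isobar spacing: Δn = ΔP/|∂P/∂n| = 200 Pa / 3.27×10⁻³ Pa/m = 61135 m ≈ 61.1 km

61.1 km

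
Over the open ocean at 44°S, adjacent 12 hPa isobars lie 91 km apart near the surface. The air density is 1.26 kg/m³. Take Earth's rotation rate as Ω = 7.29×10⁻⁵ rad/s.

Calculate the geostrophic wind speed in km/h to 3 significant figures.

372 km/h

Coriolis parameter at 44°S:
f = 2Ω sin φ = 2 × 7.29×10⁻⁵ × sin 44° = 1.01×10⁻⁴ s⁻¹
Pressure gradient: |∂P/∂n| = 1200 Pa / 91000 m = 1.32×10⁻² Pa/m
Geostrophic balance (pressure-gradient force = Coriolis force):
V_g = (1/(fρ)) |∂P/∂n| = 1.32×10⁻² / (1.01×10⁻⁴ × 1.26) = 103 m/s
Converting: 103 m/s × 3.6 = 372 km/h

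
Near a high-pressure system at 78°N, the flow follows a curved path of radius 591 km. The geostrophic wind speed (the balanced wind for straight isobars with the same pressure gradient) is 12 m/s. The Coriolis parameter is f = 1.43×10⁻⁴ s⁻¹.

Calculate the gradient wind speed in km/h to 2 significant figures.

52 km/h

Around a high, pressure-gradient force acts outward with centrifugal, so Coriolis balances both:
fV = (1/ρ)|∂P/∂n| + V²/R  →  V² − fR·V + fR·V_g = 0
With fR = 1.43×10⁻⁴ × 591×10³ m = 84.5 m/s:
V = [fR − √((fR)² − 4 fR V_g)]/2 = [84.5 − √(84.5² − 4×84.5×12)]/2 = 14.5 m/s
Supergeostrophic (V > V_g = 12 m/s), as expected around a high.
Converting: 14.5 m/s × 3.6 = 52 km/h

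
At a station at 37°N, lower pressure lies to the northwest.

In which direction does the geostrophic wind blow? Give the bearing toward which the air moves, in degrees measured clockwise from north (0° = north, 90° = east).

The pressure-gradient force points toward the northwest (bearing 315°).
Geostrophic balance: in the Northern Hemisphere the Coriolis force deflects motion to the right, so the geostrophic wind blows 90° to the right of the pressure-gradient force (low pressure on the left).
Rotating 315° by 90° clockwise gives 045° — the wind blows toward the northeast.

045°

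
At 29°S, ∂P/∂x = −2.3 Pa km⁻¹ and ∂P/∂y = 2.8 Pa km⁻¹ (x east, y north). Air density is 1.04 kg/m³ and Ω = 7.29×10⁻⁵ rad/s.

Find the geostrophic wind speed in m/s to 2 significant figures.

49 m/s

Coriolis parameter at 29°S:
f = 2Ω sin φ = 2 × 7.29×10⁻⁵ × sin 29° = 7.07×10⁻⁵ s⁻¹
In the Southern Hemisphere f is negative: f = −7.07×10⁻⁵ s⁻¹.
Component geostrophic relations (x east, y north):
u_g = −(1/(fρ)) ∂P/∂y,  v_g = (1/(fρ)) ∂P/∂x
u_g = −(2.8×10⁻³)/(−7.07×10⁻⁵ × 1.04) = 38.1 m/s;  v_g = (−2.3×10⁻³)/(−7.07×10⁻⁵ × 1.04) = 31.3 m/s
|V_g| = √(u_g² + v_g²) = 49.3 m/s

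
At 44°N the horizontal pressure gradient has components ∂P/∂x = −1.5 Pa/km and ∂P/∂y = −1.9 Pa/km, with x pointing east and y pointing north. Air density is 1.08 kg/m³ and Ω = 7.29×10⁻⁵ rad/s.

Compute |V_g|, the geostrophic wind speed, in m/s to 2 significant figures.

22 m/s

Coriolis parameter at 44°N:
f = 2Ω sin φ = 2 × 7.29×10⁻⁵ × sin 44° = 1.01×10⁻⁴ s⁻¹
Component geostrophic relations (x east, y north):
u_g = −(1/(fρ)) ∂P/∂y,  v_g = (1/(fρ)) ∂P/∂x
u_g = −(−1.9×10⁻³)/(1.01×10⁻⁴ × 1.08) = 17.4 m/s;  v_g = (−1.5×10⁻³)/(1.01×10⁻⁴ × 1.08) = −13.7 m/s
|V_g| = √(u_g² + v_g²) = 22.1 m/s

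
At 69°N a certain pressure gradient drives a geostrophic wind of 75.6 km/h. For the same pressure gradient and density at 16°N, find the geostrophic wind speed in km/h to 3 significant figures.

With the same pressure gradient and density, V_g ∝ 1/f ∝ 1/sin φ.
V₂ = V₁ · sin φ₁ / sin φ₂ = 75.6 × sin 69° / sin 16°
V₂ = 75.6 × 0.9336/0.2756 = 256 km/h

256 km/h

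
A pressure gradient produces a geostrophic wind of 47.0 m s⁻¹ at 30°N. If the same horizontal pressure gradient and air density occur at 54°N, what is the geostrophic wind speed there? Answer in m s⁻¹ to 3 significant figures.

With the same pressure gradient and density, V_g ∝ 1/f ∝ 1/sin φ.
V₂ = V₁ · sin φ₁ / sin φ₂ = 47.0 × sin 30° / sin 54°
V₂ = 47.0 × 0.5000/0.8090 = 29.0 m s⁻¹

29.0 m s⁻¹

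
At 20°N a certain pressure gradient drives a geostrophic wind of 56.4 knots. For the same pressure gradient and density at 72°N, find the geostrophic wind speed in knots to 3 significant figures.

20.3 knots

With the same pressure gradient and density, V_g ∝ 1/f ∝ 1/sin φ.
V₂ = V₁ · sin φ₁ / sin φ₂ = 56.4 × sin 20° / sin 72°
V₂ = 56.4 × 0.3420/0.9511 = 20.3 knots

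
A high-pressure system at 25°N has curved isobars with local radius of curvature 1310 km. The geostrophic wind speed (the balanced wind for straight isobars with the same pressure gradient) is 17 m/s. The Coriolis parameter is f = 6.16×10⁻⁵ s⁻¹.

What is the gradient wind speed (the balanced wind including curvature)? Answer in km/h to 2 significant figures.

Around a high, pressure-gradient force acts outward with centrifugal, so Coriolis balances both:
fV = (1/ρ)|∂P/∂n| + V²/R  →  V² − fR·V + fR·V_g = 0
With fR = 6.16×10⁻⁵ × 1310×10³ m = 80.7 m/s:
V = [fR − √((fR)² − 4 fR V_g)]/2 = [80.7 − √(80.7² − 4×80.7×17)]/2 = 24.3 m/s
Supergeostrophic (V > V_g = 17 m/s), as expected around a high.
Converting: 24.3 m/s × 3.6 = 88 km/h

88 km/h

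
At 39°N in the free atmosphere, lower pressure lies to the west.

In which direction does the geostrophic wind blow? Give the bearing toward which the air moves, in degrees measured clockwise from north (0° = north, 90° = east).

000°

The pressure-gradient force points toward the west (bearing 270°).
Geostrophic balance: in the Northern Hemisphere the Coriolis force deflects motion to the right, so the geostrophic wind blows 90° to the right of the pressure-gradient force (low pressure on the left).
Rotating 270° by 90° clockwise gives 000° — the wind blows toward the north.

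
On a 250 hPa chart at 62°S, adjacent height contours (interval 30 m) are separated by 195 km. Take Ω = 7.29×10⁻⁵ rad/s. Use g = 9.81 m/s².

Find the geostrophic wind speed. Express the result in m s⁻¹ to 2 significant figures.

12 m s⁻¹

Coriolis parameter at 62°S:
f = 2Ω sin φ = 2 × 7.29×10⁻⁵ × sin 62° = 1.29×10⁻⁴ s⁻¹
Height gradient: |∂Z/∂n| = 30 m / 195000 m = 1.54×10⁻⁴
On a pressure surface, geostrophic balance gives V_g = (g/f)|∂Z/∂n|:
V_g = 9.81 × 1.54×10⁻⁴ / 1.29×10⁻⁴ = 11.7 m/s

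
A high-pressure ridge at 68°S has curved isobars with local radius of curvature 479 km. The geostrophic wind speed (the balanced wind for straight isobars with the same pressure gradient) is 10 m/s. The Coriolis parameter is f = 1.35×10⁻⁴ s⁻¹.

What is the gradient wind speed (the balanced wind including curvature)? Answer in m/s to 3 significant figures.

Around a high, pressure-gradient force acts outward with centrifugal, so Coriolis balances both:
fV = (1/ρ)|∂P/∂n| + V²/R  →  V² − fR·V + fR·V_g = 0
With fR = 1.35×10⁻⁴ × 479×10³ m = 64.7 m/s:
V = [fR − √((fR)² − 4 fR V_g)]/2 = [64.7 − √(64.7² − 4×64.7×10)]/2 = 12.4 m/s
Supergeostrophic (V > V_g = 10 m/s), as expected around a high.

12.4 m/s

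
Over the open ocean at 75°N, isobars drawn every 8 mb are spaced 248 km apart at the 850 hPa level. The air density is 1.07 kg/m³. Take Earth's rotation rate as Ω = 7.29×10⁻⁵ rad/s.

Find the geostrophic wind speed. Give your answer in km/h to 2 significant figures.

Coriolis parameter at 75°N:
f = 2Ω sin φ = 2 × 7.29×10⁻⁵ × sin 75° = 1.41×10⁻⁴ s⁻¹
Pressure gradient: |∂P/∂n| = 800 Pa / 248000 m = 3.23×10⁻³ Pa/m
Geostrophic balance (pressure-gradient force = Coriolis force):
V_g = (1/(fρ)) |∂P/∂n| = 3.23×10⁻³ / (1.41×10⁻⁴ × 1.07) = 21.4 m/s
Converting: 21.4 m/s × 3.6 = 77 km/h

77 km/h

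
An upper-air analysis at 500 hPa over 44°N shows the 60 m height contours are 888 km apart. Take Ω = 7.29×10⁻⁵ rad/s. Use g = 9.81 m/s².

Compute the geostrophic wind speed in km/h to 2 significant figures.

Coriolis parameter at 44°N:
f = 2Ω sin φ = 2 × 7.29×10⁻⁵ × sin 44° = 1.01×10⁻⁴ s⁻¹
Height gradient: |∂Z/∂n| = 60 m / 888000 m = 6.76×10⁻⁵
On a pressure surface, geostrophic balance gives V_g = (g/f)|∂Z/∂n|:
V_g = 9.81 × 6.76×10⁻⁵ / 1.01×10⁻⁴ = 6.54 m/s
Converting: 6.54 m/s × 3.6 = 24 km/h

24 km/h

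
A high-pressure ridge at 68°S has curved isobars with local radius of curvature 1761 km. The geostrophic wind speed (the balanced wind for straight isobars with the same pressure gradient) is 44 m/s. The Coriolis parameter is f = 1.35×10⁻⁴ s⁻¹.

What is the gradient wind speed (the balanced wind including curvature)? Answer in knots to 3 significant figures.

Around a high, pressure-gradient force acts outward with centrifugal, so Coriolis balances both:
fV = (1/ρ)|∂P/∂n| + V²/R  →  V² − fR·V + fR·V_g = 0
With fR = 1.35×10⁻⁴ × 1761×10³ m = 238 m/s:
V = [fR − √((fR)² − 4 fR V_g)]/2 = [238 − √(238² − 4×238×44)]/2 = 58.3 m/s
Supergeostrophic (V > V_g = 44 m/s), as expected around a high.
Converting: 58.3 m/s × 1.944 = 113 knots

113 knots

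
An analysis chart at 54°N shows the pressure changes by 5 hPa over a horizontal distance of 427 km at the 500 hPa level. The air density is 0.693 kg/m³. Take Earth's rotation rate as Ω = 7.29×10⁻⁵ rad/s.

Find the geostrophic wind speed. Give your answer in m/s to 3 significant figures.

14.3 m/s

Coriolis parameter at 54°N:
f = 2Ω sin φ = 2 × 7.29×10⁻⁵ × sin 54° = 1.18×10⁻⁴ s⁻¹
Pressure gradient: |∂P/∂n| = 500 Pa / 427000 m = 1.17×10⁻³ Pa/m
Geostrophic balance (pressure-gradient force = Coriolis force):
V_g = (1/(fρ)) |∂P/∂n| = 1.17×10⁻³ / (1.18×10⁻⁴ × 0.693) = 14.3 m/s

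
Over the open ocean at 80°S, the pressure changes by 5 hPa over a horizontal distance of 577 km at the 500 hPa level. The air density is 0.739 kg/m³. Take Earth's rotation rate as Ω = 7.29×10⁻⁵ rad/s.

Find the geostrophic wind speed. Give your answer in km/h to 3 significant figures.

Coriolis parameter at 80°S:
f = 2Ω sin φ = 2 × 7.29×10⁻⁵ × sin 80° = 1.44×10⁻⁴ s⁻¹
Pressure gradient: |∂P/∂n| = 500 Pa / 577000 m = 8.67×10⁻⁴ Pa/m
Geostrophic balance (pressure-gradient force = Coriolis force):
V_g = (1/(fρ)) |∂P/∂n| = 8.67×10⁻⁴ / (1.44×10⁻⁴ × 0.739) = 8.17 m/s
Converting: 8.17 m/s × 3.6 = 29.4 km/h

29.4 km/h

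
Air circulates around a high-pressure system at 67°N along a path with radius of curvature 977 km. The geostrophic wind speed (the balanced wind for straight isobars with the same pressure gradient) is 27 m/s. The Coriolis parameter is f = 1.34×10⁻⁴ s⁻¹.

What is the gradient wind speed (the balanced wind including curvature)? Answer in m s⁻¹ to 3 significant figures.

Around a high, pressure-gradient force acts outward with centrifugal, so Coriolis balances both:
fV = (1/ρ)|∂P/∂n| + V²/R  →  V² − fR·V + fR·V_g = 0
With fR = 1.34×10⁻⁴ × 977×10³ m = 131 m/s:
V = [fR − √((fR)² − 4 fR V_g)]/2 = [131 − √(131² − 4×131×27)]/2 = 38.1 m/s
Supergeostrophic (V > V_g = 27 m/s), as expected around a high.

38.1 m s⁻¹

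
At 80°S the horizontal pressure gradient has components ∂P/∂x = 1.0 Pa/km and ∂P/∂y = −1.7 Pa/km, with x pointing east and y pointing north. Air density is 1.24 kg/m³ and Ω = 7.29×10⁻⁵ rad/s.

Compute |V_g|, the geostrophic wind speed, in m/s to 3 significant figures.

Coriolis parameter at 80°S:
f = 2Ω sin φ = 2 × 7.29×10⁻⁵ × sin 80° = 1.44×10⁻⁴ s⁻¹
In the Southern Hemisphere f is negative: f = −1.44×10⁻⁴ s⁻¹.
Component geostrophic relations (x east, y north):
u_g = −(1/(fρ)) ∂P/∂y,  v_g = (1/(fρ)) ∂P/∂x
u_g = −(−1.7×10⁻³)/(−1.44×10⁻⁴ × 1.24) = −9.55 m/s;  v_g = (1.0×10⁻³)/(−1.44×10⁻⁴ × 1.24) = −5.62 m/s
|V_g| = √(u_g² + v_g²) = 11.1 m/s

11.1 m/s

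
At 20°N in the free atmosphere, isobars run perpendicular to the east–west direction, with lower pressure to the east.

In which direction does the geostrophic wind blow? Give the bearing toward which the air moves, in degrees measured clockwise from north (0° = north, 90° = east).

The pressure-gradient force points toward the east (bearing 090°).
Geostrophic balance: in the Northern Hemisphere the Coriolis force deflects motion to the right, so the geostrophic wind blows 90° to the right of the pressure-gradient force (low pressure on the left).
Rotating 090° by 90° clockwise gives 180° — the wind blows toward the south.

180°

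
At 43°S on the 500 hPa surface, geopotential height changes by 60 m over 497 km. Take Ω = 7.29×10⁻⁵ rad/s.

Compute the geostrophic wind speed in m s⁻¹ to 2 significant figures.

Coriolis parameter at 43°S:
f = 2Ω sin φ = 2 × 7.29×10⁻⁵ × sin 43° = 9.94×10⁻⁵ s⁻¹
Height gradient: |∂Z/∂n| = 60 m / 497000 m = 1.21×10⁻⁴
On a pressure surface, geostrophic balance gives V_g = (g/f)|∂Z/∂n|:
V_g = 9.81 × 1.21×10⁻⁴ / 9.94×10⁻⁵ = 11.9 m/s

12 m s⁻¹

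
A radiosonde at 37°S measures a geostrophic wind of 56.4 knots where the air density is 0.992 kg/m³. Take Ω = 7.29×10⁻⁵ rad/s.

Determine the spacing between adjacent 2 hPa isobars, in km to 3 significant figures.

Coriolis parameter at 37°S:
f = 2Ω sin φ = 2 × 7.29×10⁻⁵ × sin 37° = 8.77×10⁻⁵ s⁻¹
Wind speed in SI: 56.4 knots = 29.0 m/s
Geostrophic balance rearranged: |∂P/∂n| = f ρ V_g
|∂P/∂n| = 8.77×10⁻⁵ × 0.992 × 29.0 = 2.53×10⁻³ Pa/m
Isobar spacing: Δn = ΔP/|∂P/∂n| = 200 Pa / 2.53×10⁻³ Pa/m = 79192 m ≈ 79.2 km

79.2 km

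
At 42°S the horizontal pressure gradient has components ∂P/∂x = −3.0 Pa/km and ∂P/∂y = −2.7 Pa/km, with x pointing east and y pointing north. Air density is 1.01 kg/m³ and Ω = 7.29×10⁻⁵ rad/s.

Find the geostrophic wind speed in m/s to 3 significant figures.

Coriolis parameter at 42°S:
f = 2Ω sin φ = 2 × 7.29×10⁻⁵ × sin 42° = 9.76×10⁻⁵ s⁻¹
In the Southern Hemisphere f is negative: f = −9.76×10⁻⁵ s⁻¹.
Component geostrophic relations (x east, y north):
u_g = −(1/(fρ)) ∂P/∂y,  v_g = (1/(fρ)) ∂P/∂x
u_g = −(−2.7×10⁻³)/(−9.76×10⁻⁵ × 1.01) = −27.4 m/s;  v_g = (−3.0×10⁻³)/(−9.76×10⁻⁵ × 1.01) = 30.4 m/s
|V_g| = √(u_g² + v_g²) = 41.0 m/s

41.0 m/s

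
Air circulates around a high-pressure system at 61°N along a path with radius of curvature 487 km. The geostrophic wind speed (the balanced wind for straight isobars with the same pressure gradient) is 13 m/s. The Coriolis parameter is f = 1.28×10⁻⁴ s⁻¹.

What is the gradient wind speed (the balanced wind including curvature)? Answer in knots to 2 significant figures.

Around a high, pressure-gradient force acts outward with centrifugal, so Coriolis balances both:
fV = (1/ρ)|∂P/∂n| + V²/R  →  V² − fR·V + fR·V_g = 0
With fR = 1.28×10⁻⁴ × 487×10³ m = 62.3 m/s:
V = [fR − √((fR)² − 4 fR V_g)]/2 = [62.3 − √(62.3² − 4×62.3×13)]/2 = 18.5 m/s
Supergeostrophic (V > V_g = 13 m/s), as expected around a high.
Converting: 18.5 m/s × 1.944 = 36 knots

36 knots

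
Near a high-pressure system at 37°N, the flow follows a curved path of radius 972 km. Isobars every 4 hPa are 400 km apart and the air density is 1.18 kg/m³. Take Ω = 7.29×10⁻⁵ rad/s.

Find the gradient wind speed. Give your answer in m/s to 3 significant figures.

Coriolis parameter at 37°N:
f = 2Ω sin φ = 2 × 7.29×10⁻⁵ × sin 37° = 8.77×10⁻⁵ s⁻¹
Pressure gradient: |∂P/∂n| = 400 Pa / 400000 m = 1.00×10⁻³ Pa/m
Geostrophic speed: V_g = |∂P/∂n|/(fρ) = 1.00×10⁻³/(8.77×10⁻⁵ × 1.18) = 9.66 m/s
Around a high, pressure-gradient force acts outward with centrifugal, so Coriolis balances both:
fV = (1/ρ)|∂P/∂n| + V²/R  →  V² − fR·V + fR·V_g = 0
With fR = 8.77×10⁻⁵ × 972×10³ m = 85.3 m/s:
V = [fR − √((fR)² − 4 fR V_g)]/2 = [85.3 − √(85.3² − 4×85.3×9.66)]/2 = 11.1 m/s
Supergeostrophic (V > V_g = 9.66 m/s), as expected around a high.

11.1 m/s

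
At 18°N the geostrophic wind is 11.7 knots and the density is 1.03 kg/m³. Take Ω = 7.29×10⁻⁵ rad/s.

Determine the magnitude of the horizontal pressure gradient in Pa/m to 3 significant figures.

2.79×10⁻⁴ Pa/m

Coriolis parameter at 18°N:
f = 2Ω sin φ = 2 × 7.29×10⁻⁵ × sin 18° = 4.51×10⁻⁵ s⁻¹
Wind speed in SI: 11.7 knots = 6.02 m/s
Geostrophic balance rearranged: |∂P/∂n| = f ρ V_g
|∂P/∂n| = 4.51×10⁻⁵ × 1.03 × 6.02 = 2.79×10⁻⁴ Pa/m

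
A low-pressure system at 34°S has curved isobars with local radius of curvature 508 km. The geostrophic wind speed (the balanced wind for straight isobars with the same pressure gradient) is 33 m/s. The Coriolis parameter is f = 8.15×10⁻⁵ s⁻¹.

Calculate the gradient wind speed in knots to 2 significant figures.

42 knots

Around a low, centrifugal force acts outward with Coriolis, so pressure-gradient force balances both:
(1/ρ)|∂P/∂n| = fV + V²/R  →  V² + fR·V − fR·V_g = 0
With fR = 8.15×10⁻⁵ × 508×10³ m = 41.4 m/s:
V = [−fR + √((fR)² + 4 fR V_g)]/2 = [−41.4 + √(41.4² + 4×41.4×33)]/2 = 21.7 m/s
Subgeostrophic (V < V_g = 33 m/s), as expected around a low.
Converting: 21.7 m/s × 1.944 = 42 knots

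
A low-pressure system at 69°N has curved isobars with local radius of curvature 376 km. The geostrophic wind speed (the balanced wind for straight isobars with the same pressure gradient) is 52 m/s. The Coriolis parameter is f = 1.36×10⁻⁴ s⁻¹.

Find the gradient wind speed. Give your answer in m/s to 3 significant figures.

32.0 m/s

Around a low, centrifugal force acts outward with Coriolis, so pressure-gradient force balances both:
(1/ρ)|∂P/∂n| = fV + V²/R  →  V² + fR·V − fR·V_g = 0
With fR = 1.36×10⁻⁴ × 376×10³ m = 51.1 m/s:
V = [−fR + √((fR)² + 4 fR V_g)]/2 = [−51.1 + √(51.1² + 4×51.1×52)]/2 = 32 m/s
Subgeostrophic (V < V_g = 52 m/s), as expected around a low.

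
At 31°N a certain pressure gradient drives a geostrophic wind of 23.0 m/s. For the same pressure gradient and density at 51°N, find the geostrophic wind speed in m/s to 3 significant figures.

15.2 m/s

With the same pressure gradient and density, V_g ∝ 1/f ∝ 1/sin φ.
V₂ = V₁ · sin φ₁ / sin φ₂ = 23.0 × sin 31° / sin 51°
V₂ = 23.0 × 0.5150/0.7771 = 15.2 m/s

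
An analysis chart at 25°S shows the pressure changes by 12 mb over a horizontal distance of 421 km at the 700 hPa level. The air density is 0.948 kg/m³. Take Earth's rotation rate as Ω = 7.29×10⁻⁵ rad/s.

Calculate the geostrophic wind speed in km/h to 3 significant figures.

176 km/h

Coriolis parameter at 25°S:
f = 2Ω sin φ = 2 × 7.29×10⁻⁵ × sin 25° = 6.16×10⁻⁵ s⁻¹
Pressure gradient: |∂P/∂n| = 1200 Pa / 421000 m = 2.85×10⁻³ Pa/m
Geostrophic balance (pressure-gradient force = Coriolis force):
V_g = (1/(fρ)) |∂P/∂n| = 2.85×10⁻³ / (6.16×10⁻⁵ × 0.948) = 48.8 m/s
Converting: 48.8 m/s × 3.6 = 176 km/h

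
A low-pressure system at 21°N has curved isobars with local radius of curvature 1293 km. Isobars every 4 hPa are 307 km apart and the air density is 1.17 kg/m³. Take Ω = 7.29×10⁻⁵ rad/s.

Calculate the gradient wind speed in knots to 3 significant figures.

Coriolis parameter at 21°N:
f = 2Ω sin φ = 2 × 7.29×10⁻⁵ × sin 21° = 5.23×10⁻⁵ s⁻¹
Pressure gradient: |∂P/∂n| = 400 Pa / 307000 m = 1.30×10⁻³ Pa/m
Geostrophic speed: V_g = |∂P/∂n|/(fρ) = 1.30×10⁻³/(5.23×10⁻⁵ × 1.17) = 21.3 m/s
Around a low, centrifugal force acts outward with Coriolis, so pressure-gradient force balances both:
(1/ρ)|∂P/∂n| = fV + V²/R  →  V² + fR·V − fR·V_g = 0
With fR = 5.23×10⁻⁵ × 1293×10³ m = 67.6 m/s:
V = [−fR + √((fR)² + 4 fR V_g)]/2 = [−67.6 + √(67.6² + 4×67.6×21.3)]/2 = 17 m/s
Subgeostrophic (V < V_g = 21.3 m/s), as expected around a low.
Converting: 17 m/s × 1.944 = 33.1 knots

33.1 knots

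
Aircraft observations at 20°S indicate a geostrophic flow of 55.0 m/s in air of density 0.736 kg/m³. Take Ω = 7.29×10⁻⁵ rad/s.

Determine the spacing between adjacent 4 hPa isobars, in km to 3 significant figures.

198 km

Coriolis parameter at 20°S:
f = 2Ω sin φ = 2 × 7.29×10⁻⁵ × sin 20° = 4.99×10⁻⁵ s⁻¹
Geostrophic balance rearranged: |∂P/∂n| = f ρ V_g
|∂P/∂n| = 4.99×10⁻⁵ × 0.736 × 55.0 = 2.02×10⁻³ Pa/m
Isobar spacing: Δn = ΔP/|∂P/∂n| = 400 Pa / 2.02×10⁻³ Pa/m = 198157 m ≈ 198 km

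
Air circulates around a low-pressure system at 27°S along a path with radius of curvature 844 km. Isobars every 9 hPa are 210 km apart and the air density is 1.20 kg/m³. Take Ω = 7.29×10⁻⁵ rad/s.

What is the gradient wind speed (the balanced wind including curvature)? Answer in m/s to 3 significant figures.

33.7 m/s

Coriolis parameter at 27°S:
f = 2Ω sin φ = 2 × 7.29×10⁻⁵ × sin 27° = 6.62×10⁻⁵ s⁻¹
Pressure gradient: |∂P/∂n| = 900 Pa / 210000 m = 4.29×10⁻³ Pa/m
Geostrophic speed: V_g = |∂P/∂n|/(fρ) = 4.29×10⁻³/(6.62×10⁻⁵ × 1.20) = 54.0 m/s
Around a low, centrifugal force acts outward with Coriolis, so pressure-gradient force balances both:
(1/ρ)|∂P/∂n| = fV + V²/R  →  V² + fR·V − fR·V_g = 0
With fR = 6.62×10⁻⁵ × 844×10³ m = 55.9 m/s:
V = [−fR + √((fR)² + 4 fR V_g)]/2 = [−55.9 + √(55.9² + 4×55.9×54)]/2 = 33.7 m/s
Subgeostrophic (V < V_g = 54 m/s), as expected around a low.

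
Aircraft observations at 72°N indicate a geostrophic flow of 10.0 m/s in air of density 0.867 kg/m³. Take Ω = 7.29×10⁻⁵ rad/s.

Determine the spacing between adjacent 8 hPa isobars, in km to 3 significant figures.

Coriolis parameter at 72°N:
f = 2Ω sin φ = 2 × 7.29×10⁻⁵ × sin 72° = 1.39×10⁻⁴ s⁻¹
Geostrophic balance rearranged: |∂P/∂n| = f ρ V_g
|∂P/∂n| = 1.39×10⁻⁴ × 0.867 × 10.0 = 1.20×10⁻³ Pa/m
Isobar spacing: Δn = ΔP/|∂P/∂n| = 800 Pa / 1.20×10⁻³ Pa/m = 665437 m ≈ 665 km

665 km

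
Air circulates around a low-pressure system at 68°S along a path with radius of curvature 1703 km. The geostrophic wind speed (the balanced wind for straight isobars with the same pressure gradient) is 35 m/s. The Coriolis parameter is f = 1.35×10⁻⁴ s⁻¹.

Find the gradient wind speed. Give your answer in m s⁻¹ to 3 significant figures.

Around a low, centrifugal force acts outward with Coriolis, so pressure-gradient force balances both:
(1/ρ)|∂P/∂n| = fV + V²/R  →  V² + fR·V − fR·V_g = 0
With fR = 1.35×10⁻⁴ × 1703×10³ m = 230 m/s:
V = [−fR + √((fR)² + 4 fR V_g)]/2 = [−230 + √(230² + 4×230×35)]/2 = 30.9 m/s
Subgeostrophic (V < V_g = 35 m/s), as expected around a low.

30.9 m s⁻¹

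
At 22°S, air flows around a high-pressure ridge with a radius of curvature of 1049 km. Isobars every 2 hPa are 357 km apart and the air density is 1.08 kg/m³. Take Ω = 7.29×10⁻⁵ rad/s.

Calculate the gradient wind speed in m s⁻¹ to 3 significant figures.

Coriolis parameter at 22°S:
f = 2Ω sin φ = 2 × 7.29×10⁻⁵ × sin 22° = 5.46×10⁻⁵ s⁻¹
Pressure gradient: |∂P/∂n| = 200 Pa / 357000 m = 5.60×10⁻⁴ Pa/m
Geostrophic speed: V_g = |∂P/∂n|/(fρ) = 5.60×10⁻⁴/(5.46×10⁻⁵ × 1.08) = 9.50 m/s
Around a high, pressure-gradient force acts outward with centrifugal, so Coriolis balances both:
fV = (1/ρ)|∂P/∂n| + V²/R  →  V² − fR·V + fR·V_g = 0
With fR = 5.46×10⁻⁵ × 1049×10³ m = 57.3 m/s:
V = [fR − √((fR)² − 4 fR V_g)]/2 = [57.3 − √(57.3² − 4×57.3×9.5)]/2 = 12 m/s
Supergeostrophic (V > V_g = 9.5 m/s), as expected around a high.

12.0 m s⁻¹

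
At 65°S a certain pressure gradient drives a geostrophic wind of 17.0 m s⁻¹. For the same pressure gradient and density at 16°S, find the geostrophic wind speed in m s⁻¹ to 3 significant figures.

55.9 m s⁻¹

With the same pressure gradient and density, V_g ∝ 1/f ∝ 1/sin φ.
V₂ = V₁ · sin φ₁ / sin φ₂ = 17.0 × sin 65° / sin 16°
V₂ = 17.0 × 0.9063/0.2756 = 55.9 m s⁻¹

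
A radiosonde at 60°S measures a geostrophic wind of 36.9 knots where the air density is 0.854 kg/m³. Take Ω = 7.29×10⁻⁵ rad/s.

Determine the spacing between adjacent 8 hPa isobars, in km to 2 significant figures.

Coriolis parameter at 60°S:
f = 2Ω sin φ = 2 × 7.29×10⁻⁵ × sin 60° = 1.26×10⁻⁴ s⁻¹
Wind speed in SI: 36.9 knots = 19.0 m/s
Geostrophic balance rearranged: |∂P/∂n| = f ρ V_g
|∂P/∂n| = 1.26×10⁻⁴ × 0.854 × 19.0 = 2.05×10⁻³ Pa/m
Isobar spacing: Δn = ΔP/|∂P/∂n| = 800 Pa / 2.05×10⁻³ Pa/m = 390822 m ≈ 390 km

390 km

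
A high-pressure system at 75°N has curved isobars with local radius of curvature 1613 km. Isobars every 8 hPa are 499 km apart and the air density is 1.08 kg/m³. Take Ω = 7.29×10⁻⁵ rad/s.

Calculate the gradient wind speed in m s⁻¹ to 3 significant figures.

11.1 m s⁻¹

Coriolis parameter at 75°N:
f = 2Ω sin φ = 2 × 7.29×10⁻⁵ × sin 75° = 1.41×10⁻⁴ s⁻¹
Pressure gradient: |∂P/∂n| = 800 Pa / 499000 m = 1.60×10⁻³ Pa/m
Geostrophic speed: V_g = |∂P/∂n|/(fρ) = 1.60×10⁻³/(1.41×10⁻⁴ × 1.08) = 10.5 m/s
Around a high, pressure-gradient force acts outward with centrifugal, so Coriolis balances both:
fV = (1/ρ)|∂P/∂n| + V²/R  →  V² − fR·V + fR·V_g = 0
With fR = 1.41×10⁻⁴ × 1613×10³ m = 227 m/s:
V = [fR − √((fR)² − 4 fR V_g)]/2 = [227 − √(227² − 4×227×10.5)]/2 = 11.1 m/s
Supergeostrophic (V > V_g = 10.5 m/s), as expected around a high.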